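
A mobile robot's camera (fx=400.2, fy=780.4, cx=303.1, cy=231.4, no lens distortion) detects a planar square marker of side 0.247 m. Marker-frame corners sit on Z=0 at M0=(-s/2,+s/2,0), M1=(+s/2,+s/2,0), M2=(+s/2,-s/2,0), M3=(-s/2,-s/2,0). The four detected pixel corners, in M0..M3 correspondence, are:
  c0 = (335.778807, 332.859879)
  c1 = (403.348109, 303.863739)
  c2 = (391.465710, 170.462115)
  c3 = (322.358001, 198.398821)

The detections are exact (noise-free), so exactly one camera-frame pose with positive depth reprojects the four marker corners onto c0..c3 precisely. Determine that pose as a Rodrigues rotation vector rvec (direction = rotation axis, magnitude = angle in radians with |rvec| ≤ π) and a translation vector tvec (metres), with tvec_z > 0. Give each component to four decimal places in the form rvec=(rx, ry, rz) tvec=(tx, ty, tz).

rvec=(0.1075, -0.0807, -0.2023) tvec=(0.2109, 0.0369, 1.3975)

Intrinsics K: fx=400.2, fy=780.4, cx=303.1, cy=231.4
Marker side s = 0.247 m; corners in marker frame (Z=0):
  M0 = (-0.1235, +0.1235, 0)
  M1 = (+0.1235, +0.1235, 0)
  M2 = (+0.1235, -0.1235, 0)
  M3 = (-0.1235, -0.1235, 0)
Detected image corners:
  c0 = (335.778807, 332.859879) px
  c1 = (403.348109, 303.863739) px
  c2 = (391.465710, 170.462115) px
  c3 = (322.358001, 198.398821) px
Planar DLT: solve 8×8 A·h = b for H (H[2,2]=1):
  H  [+294.60501 +80.98210 +363.51038]
  H  [-102.83862 +562.82977 +251.98725]
  H  [+0.04945 +0.08199 +1.00000]
B = K⁻¹H; ‖b₁‖=0.715584, ‖b₂‖=0.715584; λ = 2/(‖b₁‖+‖b₂‖) = 1.397460, sign → tz>0 ⇒ λ=+1.397460
r₁ = λ·B[:,0] = (+0.97639,-0.20464,+0.06911); r₂ = λ·B[:,1] = (+0.19601,+0.97389,+0.11457)
r₃ = r₁×r₂ = (-0.09075,-0.09832,+0.99101); SVD([r₁ r₂ r₃]) → R = UVᵀ:
  R  [+0.97639 +0.19601 -0.09075]
  R  [-0.20464 +0.97389 -0.09832]
  R  [+0.06911 +0.11457 +0.99101]
t = (+0.21095, +0.03687, +1.39746) m
tr R = 2.941289; θ = arccos((tr R − 1)/2) = 0.242901 rad = 13.917°
axis k = ((R−Rᵀ)₃₂, (R−Rᵀ)₁₃, (R−Rᵀ)₂₁) / (2 sinθ) = (+0.442567, -0.332308, -0.832890)
rvec = θ·k = (+0.107500, -0.080718, -0.202310)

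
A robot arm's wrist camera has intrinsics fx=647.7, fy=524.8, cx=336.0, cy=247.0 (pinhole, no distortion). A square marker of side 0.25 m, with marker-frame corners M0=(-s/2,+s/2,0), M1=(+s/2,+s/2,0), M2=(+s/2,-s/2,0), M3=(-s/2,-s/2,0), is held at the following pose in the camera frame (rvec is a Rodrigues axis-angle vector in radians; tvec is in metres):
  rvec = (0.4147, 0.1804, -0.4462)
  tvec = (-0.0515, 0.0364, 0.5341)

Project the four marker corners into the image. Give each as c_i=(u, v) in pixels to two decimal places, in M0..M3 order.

c0=(223.55, 407.52) c1=(473.90, 334.95) c2=(340.08, 116.74) c3=(64.52, 228.33)

Intrinsics K: fx=647.7, fy=524.8, cx=336.0, cy=247.0
Marker side s = 0.25 m; corners in marker frame (Z=0):
  M0 = (-0.1250, +0.1250, 0)
  M1 = (+0.1250, +0.1250, 0)
  M2 = (+0.1250, -0.1250, 0)
  M3 = (-0.1250, -0.1250, 0)
rvec = (0.4147, 0.1804, -0.4462), |rvec| = θ = 0.63531 rad = 36.400°
Rodrigues: sinθ=0.59342, 1−cosθ=0.19511; R = I + sinθ·[k]× + (1−cosθ)·[k]×²:
    [+0.88802 +0.45295 +0.07906]
    [-0.38062 +0.82062 -0.42627]
    [-0.25796 +0.34845 +0.90113]
t = (-0.0515, 0.0364, 0.5341) m
M0: Pc = R·M0+t = (-0.10588, +0.18656, +0.60990); u = 647.7·(-0.10588)/0.60990 + 336.0 = 223.5533, v = 524.8·(+0.18656)/0.60990 + 247.0 = 407.5248
M1: Pc = R·M1+t = (+0.11612, +0.09140, +0.54541); u = 647.7·(+0.11612)/0.54541 + 336.0 = 473.8995, v = 524.8·(+0.09140)/0.54541 + 247.0 = 334.9461
M2: Pc = R·M2+t = (+0.00288, -0.11376, +0.45830); u = 647.7·(+0.00288)/0.45830 + 336.0 = 340.0764, v = 524.8·(-0.11376)/0.45830 + 247.0 = 116.7385
M3: Pc = R·M3+t = (-0.21912, -0.01860, +0.52279); u = 647.7·(-0.21912)/0.52279 + 336.0 = 64.5229, v = 524.8·(-0.01860)/0.52279 + 247.0 = 228.3282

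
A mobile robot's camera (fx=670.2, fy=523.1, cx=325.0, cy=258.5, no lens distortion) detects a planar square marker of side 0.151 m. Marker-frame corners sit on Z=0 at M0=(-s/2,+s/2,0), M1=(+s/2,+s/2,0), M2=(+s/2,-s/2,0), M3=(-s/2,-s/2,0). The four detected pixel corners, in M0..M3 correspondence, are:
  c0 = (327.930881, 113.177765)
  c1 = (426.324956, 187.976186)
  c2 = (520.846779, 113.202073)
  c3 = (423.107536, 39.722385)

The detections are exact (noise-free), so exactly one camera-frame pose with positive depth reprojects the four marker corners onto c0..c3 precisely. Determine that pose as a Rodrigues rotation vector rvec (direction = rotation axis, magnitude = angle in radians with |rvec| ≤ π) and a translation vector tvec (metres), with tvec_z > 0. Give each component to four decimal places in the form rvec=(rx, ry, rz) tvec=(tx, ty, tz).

Intrinsics K: fx=670.2, fy=523.1, cx=325.0, cy=258.5
Marker side s = 0.151 m; corners in marker frame (Z=0):
  M0 = (-0.0755, +0.0755, 0)
  M1 = (+0.0755, +0.0755, 0)
  M2 = (+0.0755, -0.0755, 0)
  M3 = (-0.0755, -0.0755, 0)
Detected image corners:
  c0 = (327.930881, 113.177765) px
  c1 = (426.324956, 187.976186) px
  c2 = (520.846779, 113.202073) px
  c3 = (423.107536, 39.722385) px
Planar DLT: solve 8×8 A·h = b for H (H[2,2]=1):
  H  [+633.55349 -662.28142 +424.70194]
  H  [+486.71413 +481.68666 +113.18996]
  H  [-0.03741 -0.08040 +1.00000]
B = K⁻¹H; ‖b₁‖=1.352818, ‖b₂‖=1.352818; λ = 2/(‖b₁‖+‖b₂‖) = 0.739197, sign → tz>0 ⇒ λ=+0.739197
r₁ = λ·B[:,0] = (+0.71219,+0.70144,-0.02765); r₂ = λ·B[:,1] = (-0.70164,+0.71005,-0.05943)
r₃ = r₁×r₂ = (-0.02205,+0.06173,+0.99785); SVD([r₁ r₂ r₃]) → R = UVᵀ:
  R  [+0.71219 -0.70164 -0.02205]
  R  [+0.70144 +0.71005 +0.06173]
  R  [-0.02765 -0.05943 +0.99785]
t = (+0.10997, -0.20534, +0.73920) m
tr R = 2.420082; θ = arccos((tr R − 1)/2) = 0.781240 rad = 44.762°
axis k = ((R−Rᵀ)₃₂, (R−Rᵀ)₁₃, (R−Rᵀ)₂₁) / (2 sinθ) = (-0.086032, +0.003974, +0.996284)
rvec = θ·k = (-0.067212, +0.003105, +0.778337)

rvec=(-0.0672, 0.0031, 0.7783) tvec=(0.1100, -0.2053, 0.7392)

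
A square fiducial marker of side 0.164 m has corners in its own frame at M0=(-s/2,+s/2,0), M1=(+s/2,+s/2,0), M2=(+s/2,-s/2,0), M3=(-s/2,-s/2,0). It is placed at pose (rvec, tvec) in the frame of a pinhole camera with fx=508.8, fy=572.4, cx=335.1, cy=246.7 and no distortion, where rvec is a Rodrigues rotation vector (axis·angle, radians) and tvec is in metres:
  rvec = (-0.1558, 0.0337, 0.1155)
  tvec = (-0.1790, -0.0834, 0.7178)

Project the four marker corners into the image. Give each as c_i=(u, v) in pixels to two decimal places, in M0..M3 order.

Intrinsics K: fx=508.8, fy=572.4, cx=335.1, cy=246.7
Marker side s = 0.164 m; corners in marker frame (Z=0):
  M0 = (-0.0820, +0.0820, 0)
  M1 = (+0.0820, +0.0820, 0)
  M2 = (+0.0820, -0.0820, 0)
  M3 = (-0.0820, -0.0820, 0)
rvec = (-0.1558, 0.0337, 0.1155), |rvec| = θ = 0.19685 rad = 11.279°
Rodrigues: sinθ=0.19558, 1−cosθ=0.01931; R = I + sinθ·[k]× + (1−cosθ)·[k]×²:
    [+0.99279 -0.11737 +0.02451]
    [+0.11214 +0.98125 +0.15674]
    [-0.04245 -0.15286 +0.98734]
t = (-0.1790, -0.0834, 0.7178) m
M0: Pc = R·M0+t = (-0.27003, -0.01213, +0.70875); u = 508.8·(-0.27003)/0.70875 + 335.1 = 141.2469, v = 572.4·(-0.01213)/0.70875 + 246.7 = 236.9015
M1: Pc = R·M1+t = (-0.10722, +0.00626, +0.70178); u = 508.8·(-0.10722)/0.70178 + 335.1 = 257.3674, v = 572.4·(+0.00626)/0.70178 + 246.7 = 251.8044
M2: Pc = R·M2+t = (-0.08797, -0.15467, +0.72685); u = 508.8·(-0.08797)/0.72685 + 335.1 = 273.5227, v = 572.4·(-0.15467)/0.72685 + 246.7 = 124.8987
M3: Pc = R·M3+t = (-0.25078, -0.17306, +0.73382); u = 508.8·(-0.25078)/0.73382 + 335.1 = 161.2158, v = 572.4·(-0.17306)/0.73382 + 246.7 = 111.7089

c0=(141.25, 236.90) c1=(257.37, 251.80) c2=(273.52, 124.90) c3=(161.22, 111.71)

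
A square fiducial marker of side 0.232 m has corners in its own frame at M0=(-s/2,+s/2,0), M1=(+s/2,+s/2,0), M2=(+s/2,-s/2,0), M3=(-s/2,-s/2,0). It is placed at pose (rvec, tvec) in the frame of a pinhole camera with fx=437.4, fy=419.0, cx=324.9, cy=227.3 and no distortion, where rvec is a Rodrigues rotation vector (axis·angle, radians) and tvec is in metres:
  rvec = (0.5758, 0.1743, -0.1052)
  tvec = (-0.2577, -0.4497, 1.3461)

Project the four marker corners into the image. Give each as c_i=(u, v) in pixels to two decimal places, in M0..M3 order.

c0=(216.55, 125.60) c1=(284.83, 118.79) c2=(269.05, 43.95) c3=(194.88, 53.96)

Intrinsics K: fx=437.4, fy=419.0, cx=324.9, cy=227.3
Marker side s = 0.232 m; corners in marker frame (Z=0):
  M0 = (-0.1160, +0.1160, 0)
  M1 = (+0.1160, +0.1160, 0)
  M2 = (+0.1160, -0.1160, 0)
  M3 = (-0.1160, -0.1160, 0)
rvec = (0.5758, 0.1743, -0.1052), |rvec| = θ = 0.61073 rad = 34.992°
Rodrigues: sinθ=0.57347, 1−cosθ=0.18077; R = I + sinθ·[k]× + (1−cosθ)·[k]×²:
    [+0.97991 +0.14742 +0.13431]
    [-0.05014 +0.83395 -0.54955]
    [-0.19302 +0.53178 +0.82459]
t = (-0.2577, -0.4497, 1.3461) m
M0: Pc = R·M0+t = (-0.35427, -0.34715, +1.43018); u = 437.4·(-0.35427)/1.43018 + 324.9 = 216.5517, v = 419.0·(-0.34715)/1.43018 + 227.3 = 125.5966
M1: Pc = R·M1+t = (-0.12693, -0.35878, +1.38540); u = 437.4·(-0.12693)/1.38540 + 324.9 = 284.8256, v = 419.0·(-0.35878)/1.38540 + 227.3 = 118.7910
M2: Pc = R·M2+t = (-0.16113, -0.55225, +1.26202); u = 437.4·(-0.16113)/1.26202 + 324.9 = 269.0542, v = 419.0·(-0.55225)/1.26202 + 227.3 = 43.9477
M3: Pc = R·M3+t = (-0.38847, -0.54062, +1.30680); u = 437.4·(-0.38847)/1.30680 + 324.9 = 194.8751, v = 419.0·(-0.54062)/1.30680 + 227.3 = 53.9606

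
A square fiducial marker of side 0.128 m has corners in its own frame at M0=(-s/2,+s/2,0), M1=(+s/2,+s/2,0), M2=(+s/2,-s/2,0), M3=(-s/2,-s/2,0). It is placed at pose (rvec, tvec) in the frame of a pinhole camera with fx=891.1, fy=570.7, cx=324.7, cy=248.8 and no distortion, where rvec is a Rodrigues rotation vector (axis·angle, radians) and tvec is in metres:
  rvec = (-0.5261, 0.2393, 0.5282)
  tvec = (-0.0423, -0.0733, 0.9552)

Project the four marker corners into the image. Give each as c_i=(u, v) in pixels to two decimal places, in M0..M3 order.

Intrinsics K: fx=891.1, fy=570.7, cx=324.7, cy=248.8
Marker side s = 0.128 m; corners in marker frame (Z=0):
  M0 = (-0.0640, +0.0640, 0)
  M1 = (+0.0640, +0.0640, 0)
  M2 = (+0.0640, -0.0640, 0)
  M3 = (-0.0640, -0.0640, 0)
rvec = (-0.5261, 0.2393, 0.5282), |rvec| = θ = 0.78297 rad = 44.861°
Rodrigues: sinθ=0.70539, 1−cosθ=0.29118; R = I + sinθ·[k]× + (1−cosθ)·[k]×²:
    [+0.84029 -0.53566 +0.08360]
    [+0.41607 +0.73602 +0.53401]
    [-0.34758 -0.41393 +0.84134]
t = (-0.0423, -0.0733, 0.9552) m
M0: Pc = R·M0+t = (-0.13036, -0.05282, +0.95095); u = 891.1·(-0.13036)/0.95095 + 324.7 = 202.5444, v = 570.7·(-0.05282)/0.95095 + 248.8 = 217.0992
M1: Pc = R·M1+t = (-0.02280, +0.00043, +0.90646); u = 891.1·(-0.02280)/0.90646 + 324.7 = 302.2826, v = 570.7·(+0.00043)/0.90646 + 248.8 = 249.0729
M2: Pc = R·M2+t = (+0.04576, -0.09378, +0.95945); u = 891.1·(+0.04576)/0.95945 + 324.7 = 367.2007, v = 570.7·(-0.09378)/0.95945 + 248.8 = 193.0193
M3: Pc = R·M3+t = (-0.06180, -0.14703, +1.00394); u = 891.1·(-0.06180)/1.00394 + 324.7 = 269.8494, v = 570.7·(-0.14703)/1.00394 + 248.8 = 165.2170

c0=(202.54, 217.10) c1=(302.28, 249.07) c2=(367.20, 193.02) c3=(269.85, 165.22)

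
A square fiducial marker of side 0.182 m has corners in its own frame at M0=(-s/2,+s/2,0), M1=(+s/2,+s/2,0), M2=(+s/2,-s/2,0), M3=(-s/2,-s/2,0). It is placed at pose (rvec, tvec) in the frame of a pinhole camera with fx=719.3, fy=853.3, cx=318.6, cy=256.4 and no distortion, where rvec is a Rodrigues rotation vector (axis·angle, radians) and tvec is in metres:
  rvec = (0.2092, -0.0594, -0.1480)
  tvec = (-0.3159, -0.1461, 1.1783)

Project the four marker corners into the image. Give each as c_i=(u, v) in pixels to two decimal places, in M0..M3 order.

c0=(81.76, 224.80) c1=(190.90, 205.30) c2=(170.91, 74.44) c3=(58.00, 93.70)

Intrinsics K: fx=719.3, fy=853.3, cx=318.6, cy=256.4
Marker side s = 0.182 m; corners in marker frame (Z=0):
  M0 = (-0.0910, +0.0910, 0)
  M1 = (+0.0910, +0.0910, 0)
  M2 = (+0.0910, -0.0910, 0)
  M3 = (-0.0910, -0.0910, 0)
rvec = (0.2092, -0.0594, -0.1480), |rvec| = θ = 0.26305 rad = 15.072°
Rodrigues: sinθ=0.26003, 1−cosθ=0.03440; R = I + sinθ·[k]× + (1−cosθ)·[k]×²:
    [+0.98736 +0.14012 -0.07411]
    [-0.15248 +0.96735 -0.20243]
    [+0.04333 +0.21117 +0.97649]
t = (-0.3159, -0.1461, 1.1783) m
M0: Pc = R·M0+t = (-0.39300, -0.04420, +1.19357); u = 719.3·(-0.39300)/1.19357 + 318.6 = 81.7618, v = 853.3·(-0.04420)/1.19357 + 256.4 = 224.8042
M1: Pc = R·M1+t = (-0.21330, -0.07195, +1.20146); u = 719.3·(-0.21330)/1.20146 + 318.6 = 190.9000, v = 853.3·(-0.07195)/1.20146 + 256.4 = 205.3024
M2: Pc = R·M2+t = (-0.23880, -0.24800, +1.16303); u = 719.3·(-0.23880)/1.16303 + 318.6 = 170.9078, v = 853.3·(-0.24800)/1.16303 + 256.4 = 74.4417
M3: Pc = R·M3+t = (-0.41850, -0.22025, +1.15514); u = 719.3·(-0.41850)/1.15514 + 318.6 = 58.0021, v = 853.3·(-0.22025)/1.15514 + 256.4 = 93.6990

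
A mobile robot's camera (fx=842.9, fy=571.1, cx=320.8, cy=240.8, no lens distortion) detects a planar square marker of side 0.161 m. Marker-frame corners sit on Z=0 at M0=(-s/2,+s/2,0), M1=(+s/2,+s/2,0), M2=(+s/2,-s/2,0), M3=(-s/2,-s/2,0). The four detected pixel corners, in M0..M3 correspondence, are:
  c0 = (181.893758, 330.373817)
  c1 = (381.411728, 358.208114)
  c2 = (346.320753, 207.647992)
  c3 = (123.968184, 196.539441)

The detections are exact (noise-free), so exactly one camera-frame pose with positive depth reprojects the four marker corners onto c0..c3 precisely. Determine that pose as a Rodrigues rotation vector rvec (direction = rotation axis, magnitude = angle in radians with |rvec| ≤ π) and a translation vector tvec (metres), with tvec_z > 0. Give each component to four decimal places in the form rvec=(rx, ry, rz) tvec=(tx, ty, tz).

Intrinsics K: fx=842.9, fy=571.1, cx=320.8, cy=240.8
Marker side s = 0.161 m; corners in marker frame (Z=0):
  M0 = (-0.0805, +0.0805, 0)
  M1 = (+0.0805, +0.0805, 0)
  M2 = (+0.0805, -0.0805, 0)
  M3 = (-0.0805, -0.0805, 0)
Detected image corners:
  c0 = (181.893758, 330.373817) px
  c1 = (381.411728, 358.208114) px
  c2 = (346.320753, 207.647992) px
  c3 = (123.968184, 196.539441) px
Planar DLT: solve 8×8 A·h = b for H (H[2,2]=1):
  H  [+1086.06087 +515.78549 +252.80552]
  H  [-107.20484 +1114.45152 +277.44635]
  H  [-0.84826 +0.85942 +1.00000]
B = K⁻¹H; ‖b₁‖=1.828877, ‖b₂‖=1.828877; λ = 2/(‖b₁‖+‖b₂‖) = 0.546784, sign → tz>0 ⇒ λ=+0.546784
r₁ = λ·B[:,0] = (+0.88104,+0.09292,-0.46382); r₂ = λ·B[:,1] = (+0.15574,+0.86886,+0.46991)
r₃ = r₁×r₂ = (+0.44666,-0.48625,+0.75104); SVD([r₁ r₂ r₃]) → R = UVᵀ:
  R  [+0.88104 +0.15574 +0.44666]
  R  [+0.09292 +0.86886 -0.48625]
  R  [-0.46382 +0.46991 +0.75104]
t = (-0.04411, +0.03509, +0.54678) m
tr R = 2.500945; θ = arccos((tr R − 1)/2) = 0.722020 rad = 41.369°
axis k = ((R−Rᵀ)₃₂, (R−Rᵀ)₁₃, (R−Rᵀ)₂₁) / (2 sinθ) = (+0.723379, +0.688813, -0.047524)
rvec = θ·k = (+0.522294, +0.497337, -0.034313)

rvec=(0.5223, 0.4973, -0.0343) tvec=(-0.0441, 0.0351, 0.5468)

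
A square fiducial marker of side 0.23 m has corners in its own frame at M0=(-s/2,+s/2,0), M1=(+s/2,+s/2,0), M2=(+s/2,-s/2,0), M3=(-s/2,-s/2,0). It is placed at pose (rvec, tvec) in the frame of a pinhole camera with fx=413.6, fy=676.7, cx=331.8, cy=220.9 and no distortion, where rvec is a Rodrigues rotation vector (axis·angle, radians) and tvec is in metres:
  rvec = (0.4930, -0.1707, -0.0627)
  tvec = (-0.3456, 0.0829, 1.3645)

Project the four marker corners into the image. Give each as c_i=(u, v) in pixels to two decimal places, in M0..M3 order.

c0=(197.12, 315.31) c1=(265.48, 302.13) c2=(258.66, 205.68) c3=(184.34, 217.44)

Intrinsics K: fx=413.6, fy=676.7, cx=331.8, cy=220.9
Marker side s = 0.23 m; corners in marker frame (Z=0):
  M0 = (-0.1150, +0.1150, 0)
  M1 = (+0.1150, +0.1150, 0)
  M2 = (+0.1150, -0.1150, 0)
  M3 = (-0.1150, -0.1150, 0)
rvec = (0.4930, -0.1707, -0.0627), |rvec| = θ = 0.52547 rad = 30.107°
Rodrigues: sinθ=0.50162, 1−cosθ=0.13491; R = I + sinθ·[k]× + (1−cosθ)·[k]×²:
    [+0.98384 +0.01874 -0.17806]
    [-0.10097 +0.87933 -0.46539]
    [+0.14785 +0.47585 +0.86701]
t = (-0.3456, 0.0829, 1.3645) m
M0: Pc = R·M0+t = (-0.45659, +0.19563, +1.40222); u = 413.6·(-0.45659)/1.40222 + 331.8 = 197.1247, v = 676.7·(+0.19563)/1.40222 + 220.9 = 315.3115
M1: Pc = R·M1+t = (-0.23030, +0.17241, +1.43623); u = 413.6·(-0.23030)/1.43623 + 331.8 = 265.4779, v = 676.7·(+0.17241)/1.43623 + 220.9 = 302.1339
M2: Pc = R·M2+t = (-0.23461, -0.02983, +1.32678); u = 413.6·(-0.23461)/1.32678 + 331.8 = 258.6636, v = 676.7·(-0.02983)/1.32678 + 220.9 = 205.6836
M3: Pc = R·M3+t = (-0.46090, -0.00661, +1.29277); u = 413.6·(-0.46090)/1.29277 + 331.8 = 184.3444, v = 676.7·(-0.00661)/1.29277 + 220.9 = 217.4397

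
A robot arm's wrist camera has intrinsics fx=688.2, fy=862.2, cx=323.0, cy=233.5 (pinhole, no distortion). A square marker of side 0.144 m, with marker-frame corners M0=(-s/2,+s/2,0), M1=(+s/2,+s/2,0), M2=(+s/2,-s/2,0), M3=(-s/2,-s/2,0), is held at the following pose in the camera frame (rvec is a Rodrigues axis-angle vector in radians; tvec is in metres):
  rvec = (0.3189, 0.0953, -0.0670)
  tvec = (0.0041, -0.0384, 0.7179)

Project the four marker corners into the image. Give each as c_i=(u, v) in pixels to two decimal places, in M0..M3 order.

c0=(266.30, 272.09) c1=(399.49, 264.29) c2=(392.81, 95.34) c3=(251.32, 107.23)

Intrinsics K: fx=688.2, fy=862.2, cx=323.0, cy=233.5
Marker side s = 0.144 m; corners in marker frame (Z=0):
  M0 = (-0.0720, +0.0720, 0)
  M1 = (+0.0720, +0.0720, 0)
  M2 = (+0.0720, -0.0720, 0)
  M3 = (-0.0720, -0.0720, 0)
rvec = (0.3189, 0.0953, -0.0670), |rvec| = θ = 0.33951 rad = 19.453°
Rodrigues: sinθ=0.33303, 1−cosθ=0.05708; R = I + sinθ·[k]× + (1−cosθ)·[k]×²:
    [+0.99328 +0.08077 +0.08290]
    [-0.05067 +0.94741 -0.31597]
    [-0.10406 +0.30965 +0.94514]
t = (0.0041, -0.0384, 0.7179) m
M0: Pc = R·M0+t = (-0.06160, +0.03346, +0.74769); u = 688.2·(-0.06160)/0.74769 + 323.0 = 266.3004, v = 862.2·(+0.03346)/0.74769 + 233.5 = 272.0871
M1: Pc = R·M1+t = (+0.08143, +0.02617, +0.73270); u = 688.2·(+0.08143)/0.73270 + 323.0 = 399.4857, v = 862.2·(+0.02617)/0.73270 + 233.5 = 264.2901
M2: Pc = R·M2+t = (+0.06980, -0.11026, +0.68811); u = 688.2·(+0.06980)/0.68811 + 323.0 = 392.8095, v = 862.2·(-0.11026)/0.68811 + 233.5 = 95.3425
M3: Pc = R·M3+t = (-0.07323, -0.10297, +0.70310); u = 688.2·(-0.07323)/0.70310 + 323.0 = 251.3201, v = 862.2·(-0.10297)/0.70310 + 233.5 = 107.2345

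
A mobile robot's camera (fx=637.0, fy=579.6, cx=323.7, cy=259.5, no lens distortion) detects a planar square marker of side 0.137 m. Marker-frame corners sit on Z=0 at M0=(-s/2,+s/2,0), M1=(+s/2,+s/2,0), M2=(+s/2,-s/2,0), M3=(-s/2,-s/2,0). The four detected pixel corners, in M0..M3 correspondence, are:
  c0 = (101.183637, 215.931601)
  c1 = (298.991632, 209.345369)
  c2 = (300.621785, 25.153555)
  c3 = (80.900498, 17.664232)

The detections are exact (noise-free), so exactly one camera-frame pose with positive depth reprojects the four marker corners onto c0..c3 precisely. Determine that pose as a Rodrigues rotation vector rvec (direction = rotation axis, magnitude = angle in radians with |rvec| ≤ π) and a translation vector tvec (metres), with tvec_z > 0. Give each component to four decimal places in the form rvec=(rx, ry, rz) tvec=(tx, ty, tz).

rvec=(0.3232, -0.2377, -0.0182) tvec=(-0.0832, -0.1013, 0.4267)

Intrinsics K: fx=637.0, fy=579.6, cx=323.7, cy=259.5
Marker side s = 0.137 m; corners in marker frame (Z=0):
  M0 = (-0.0685, +0.0685, 0)
  M1 = (+0.0685, +0.0685, 0)
  M2 = (+0.0685, -0.0685, 0)
  M3 = (-0.0685, -0.0685, 0)
Detected image corners:
  c0 = (101.183637, 215.931601) px
  c1 = (298.991632, 209.345369) px
  c2 = (300.621785, 25.153555) px
  c3 = (80.900498, 17.664232) px
Planar DLT: solve 8×8 A·h = b for H (H[2,2]=1):
  H  [+1624.41567 +210.19757 +199.49051]
  H  [+63.35186 +1480.81342 +121.89345]
  H  [+0.53551 +0.74225 +1.00000]
B = K⁻¹H; ‖b₁‖=2.343707, ‖b₂‖=2.343707; λ = 2/(‖b₁‖+‖b₂‖) = 0.426674, sign → tz>0 ⇒ λ=+0.426674
r₁ = λ·B[:,0] = (+0.97195,-0.05566,+0.22849); r₂ = λ·B[:,1] = (-0.02014,+0.94831,+0.31670)
r₃ = r₁×r₂ = (-0.23431,-0.31242,+0.92059); SVD([r₁ r₂ r₃]) → R = UVᵀ:
  R  [+0.97195 -0.02014 -0.23431]
  R  [-0.05566 +0.94831 -0.31242]
  R  [+0.22849 +0.31670 +0.92059]
t = (-0.08320, -0.10130, +0.42667) m
tr R = 2.840859; θ = arccos((tr R − 1)/2) = 0.401619 rad = 23.011°
axis k = ((R−Rᵀ)₃₂, (R−Rᵀ)₁₃, (R−Rᵀ)₂₁) / (2 sinθ) = (+0.804692, -0.591952, -0.045435)
rvec = θ·k = (+0.323179, -0.237739, -0.018248)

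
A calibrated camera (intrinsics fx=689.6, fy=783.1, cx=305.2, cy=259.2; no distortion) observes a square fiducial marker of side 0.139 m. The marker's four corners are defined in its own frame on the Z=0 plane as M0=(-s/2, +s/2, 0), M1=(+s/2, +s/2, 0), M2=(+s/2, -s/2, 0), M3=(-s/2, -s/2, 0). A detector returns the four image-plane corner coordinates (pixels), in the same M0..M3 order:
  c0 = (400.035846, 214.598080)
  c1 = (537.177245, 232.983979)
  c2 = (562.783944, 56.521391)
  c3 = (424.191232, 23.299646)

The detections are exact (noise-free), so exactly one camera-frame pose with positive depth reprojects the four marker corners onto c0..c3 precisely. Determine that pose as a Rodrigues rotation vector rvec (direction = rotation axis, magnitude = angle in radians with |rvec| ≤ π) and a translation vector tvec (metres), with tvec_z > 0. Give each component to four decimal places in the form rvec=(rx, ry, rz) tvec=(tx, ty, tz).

Intrinsics K: fx=689.6, fy=783.1, cx=305.2, cy=259.2
Marker side s = 0.139 m; corners in marker frame (Z=0):
  M0 = (-0.0695, +0.0695, 0)
  M1 = (+0.0695, +0.0695, 0)
  M2 = (+0.0695, -0.0695, 0)
  M3 = (-0.0695, -0.0695, 0)
Detected image corners:
  c0 = (400.035846, 214.598080) px
  c1 = (537.177245, 232.983979) px
  c2 = (562.783944, 56.521391) px
  c3 = (424.191232, 23.299646) px
Planar DLT: solve 8×8 A·h = b for H (H[2,2]=1):
  H  [+1259.12446 -94.52375 +483.55737]
  H  [+258.26140 +1344.02969 +133.47390]
  H  [+0.55574 +0.17603 +1.00000]
B = K⁻¹H; ‖b₁‖=1.681149, ‖b₂‖=1.681149; λ = 2/(‖b₁‖+‖b₂‖) = 0.594831, sign → tz>0 ⇒ λ=+0.594831
r₁ = λ·B[:,0] = (+0.93978,+0.08675,+0.33057); r₂ = λ·B[:,1] = (-0.12787,+0.98625,+0.10471)
r₃ = r₁×r₂ = (-0.31694,-0.14067,+0.93795); SVD([r₁ r₂ r₃]) → R = UVᵀ:
  R  [+0.93978 -0.12787 -0.31694]
  R  [+0.08675 +0.98625 -0.14067]
  R  [+0.33057 +0.10471 +0.93795]
t = (+0.15385, -0.09550, +0.59483) m
tr R = 2.863986; θ = arccos((tr R − 1)/2) = 0.370924 rad = 21.252°
axis k = ((R−Rᵀ)₃₂, (R−Rᵀ)₁₃, (R−Rᵀ)₂₁) / (2 sinθ) = (+0.338480, -0.893186, +0.296059)
rvec = θ·k = (+0.125550, -0.331304, +0.109815)

rvec=(0.1256, -0.3313, 0.1098) tvec=(0.1538, -0.0955, 0.5948)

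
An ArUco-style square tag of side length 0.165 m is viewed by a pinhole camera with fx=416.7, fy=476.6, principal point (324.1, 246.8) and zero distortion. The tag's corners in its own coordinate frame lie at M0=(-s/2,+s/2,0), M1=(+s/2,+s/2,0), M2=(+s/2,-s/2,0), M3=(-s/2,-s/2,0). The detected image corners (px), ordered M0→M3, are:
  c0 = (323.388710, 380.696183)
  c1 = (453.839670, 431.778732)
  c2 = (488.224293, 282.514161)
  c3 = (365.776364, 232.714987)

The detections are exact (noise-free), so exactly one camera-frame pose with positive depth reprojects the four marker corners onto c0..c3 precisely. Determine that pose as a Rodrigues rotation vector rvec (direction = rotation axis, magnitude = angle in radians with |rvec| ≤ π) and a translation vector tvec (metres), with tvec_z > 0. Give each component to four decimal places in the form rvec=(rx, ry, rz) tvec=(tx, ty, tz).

Intrinsics K: fx=416.7, fy=476.6, cx=324.1, cy=246.8
Marker side s = 0.165 m; corners in marker frame (Z=0):
  M0 = (-0.0825, +0.0825, 0)
  M1 = (+0.0825, +0.0825, 0)
  M2 = (+0.0825, -0.0825, 0)
  M3 = (-0.0825, -0.0825, 0)
Detected image corners:
  c0 = (323.388710, 380.696183) px
  c1 = (453.839670, 431.778732) px
  c2 = (488.224293, 282.514161) px
  c3 = (365.776364, 232.714987) px
Planar DLT: solve 8×8 A·h = b for H (H[2,2]=1):
  H  [+794.41730 -380.19072 +408.74883]
  H  [+329.01218 +780.55936 +329.85261]
  H  [+0.07058 -0.36215 +1.00000]
B = K⁻¹H; ‖b₁‖=1.964860, ‖b₂‖=1.964860; λ = 2/(‖b₁‖+‖b₂‖) = 0.508942, sign → tz>0 ⇒ λ=+0.508942
r₁ = λ·B[:,0] = (+0.94233,+0.33274,+0.03592); r₂ = λ·B[:,1] = (-0.32099,+0.92897,-0.18431)
r₃ = r₁×r₂ = (-0.09470,+0.16216,+0.98221); SVD([r₁ r₂ r₃]) → R = UVᵀ:
  R  [+0.94233 -0.32099 -0.09470]
  R  [+0.33274 +0.92897 +0.16216]
  R  [+0.03592 -0.18431 +0.98221]
t = (+0.10339, +0.08869, +0.50894) m
tr R = 2.853518; θ = arccos((tr R − 1)/2) = 0.385105 rad = 22.065°
axis k = ((R−Rᵀ)₃₂, (R−Rᵀ)₁₃, (R−Rᵀ)₂₁) / (2 sinθ) = (-0.461155, -0.173851, +0.870122)
rvec = θ·k = (-0.177593, -0.066951, +0.335088)

rvec=(-0.1776, -0.0670, 0.3351) tvec=(0.1034, 0.0887, 0.5089)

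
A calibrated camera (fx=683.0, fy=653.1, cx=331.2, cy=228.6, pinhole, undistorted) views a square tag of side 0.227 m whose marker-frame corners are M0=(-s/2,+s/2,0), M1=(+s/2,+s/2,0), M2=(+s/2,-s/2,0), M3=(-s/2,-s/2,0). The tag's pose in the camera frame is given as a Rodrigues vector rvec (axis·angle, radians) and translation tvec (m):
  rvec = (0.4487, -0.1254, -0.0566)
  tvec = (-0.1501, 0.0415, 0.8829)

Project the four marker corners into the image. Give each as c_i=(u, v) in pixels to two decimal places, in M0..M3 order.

c0=(138.57, 337.16) c1=(306.19, 321.43) c2=(298.32, 174.60) c3=(110.28, 187.81)

Intrinsics K: fx=683.0, fy=653.1, cx=331.2, cy=228.6
Marker side s = 0.227 m; corners in marker frame (Z=0):
  M0 = (-0.1135, +0.1135, 0)
  M1 = (+0.1135, +0.1135, 0)
  M2 = (+0.1135, -0.1135, 0)
  M3 = (-0.1135, -0.1135, 0)
rvec = (0.4487, -0.1254, -0.0566), |rvec| = θ = 0.46932 rad = 26.890°
Rodrigues: sinθ=0.45228, 1−cosθ=0.10812; R = I + sinθ·[k]× + (1−cosθ)·[k]×²:
    [+0.99071 +0.02692 -0.13331]
    [-0.08217 +0.89960 -0.42892]
    [+0.10838 +0.43589 +0.89345]
t = (-0.1501, 0.0415, 0.8829) m
M0: Pc = R·M0+t = (-0.25949, +0.15293, +0.92007); u = 683.0·(-0.25949)/0.92007 + 331.2 = 138.5725, v = 653.1·(+0.15293)/0.92007 + 228.6 = 337.1551
M1: Pc = R·M1+t = (-0.03460, +0.13428, +0.94467); u = 683.0·(-0.03460)/0.94467 + 331.2 = 306.1851, v = 653.1·(+0.13428)/0.94467 + 228.6 = 321.4332
M2: Pc = R·M2+t = (-0.04071, -0.06993, +0.84573); u = 683.0·(-0.04071)/0.84573 + 331.2 = 298.3226, v = 653.1·(-0.06993)/0.84573 + 228.6 = 174.5977
M3: Pc = R·M3+t = (-0.26560, -0.05128, +0.82113); u = 683.0·(-0.26560)/0.82113 + 331.2 = 110.2767, v = 653.1·(-0.05128)/0.82113 + 228.6 = 187.8147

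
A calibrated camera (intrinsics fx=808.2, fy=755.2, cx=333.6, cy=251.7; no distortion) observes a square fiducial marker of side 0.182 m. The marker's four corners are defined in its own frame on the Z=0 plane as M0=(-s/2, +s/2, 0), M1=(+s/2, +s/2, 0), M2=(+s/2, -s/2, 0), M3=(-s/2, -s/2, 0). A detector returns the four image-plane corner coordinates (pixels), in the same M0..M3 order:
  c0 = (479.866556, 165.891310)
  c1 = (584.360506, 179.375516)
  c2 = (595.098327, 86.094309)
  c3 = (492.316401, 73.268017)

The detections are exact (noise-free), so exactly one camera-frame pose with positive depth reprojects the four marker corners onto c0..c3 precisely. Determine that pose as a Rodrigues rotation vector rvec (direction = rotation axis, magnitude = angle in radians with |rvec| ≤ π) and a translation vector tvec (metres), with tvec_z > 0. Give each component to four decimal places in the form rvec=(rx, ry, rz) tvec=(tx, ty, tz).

Intrinsics K: fx=808.2, fy=755.2, cx=333.6, cy=251.7
Marker side s = 0.182 m; corners in marker frame (Z=0):
  M0 = (-0.0910, +0.0910, 0)
  M1 = (+0.0910, +0.0910, 0)
  M2 = (+0.0910, -0.0910, 0)
  M3 = (-0.0910, -0.0910, 0)
Detected image corners:
  c0 = (479.866556, 165.891310) px
  c1 = (584.360506, 179.375516) px
  c2 = (595.098327, 86.094309) px
  c3 = (492.316401, 73.268017) px
Planar DLT: solve 8×8 A·h = b for H (H[2,2]=1):
  H  [+555.60801 -114.07973 +537.83894]
  H  [+69.03172 +498.90990 +125.74594]
  H  [-0.02564 -0.09363 +1.00000]
B = K⁻¹H; ‖b₁‖=0.705632, ‖b₂‖=0.705632; λ = 2/(‖b₁‖+‖b₂‖) = 1.417169, sign → tz>0 ⇒ λ=+1.417169
r₁ = λ·B[:,0] = (+0.98925,+0.14165,-0.03633); r₂ = λ·B[:,1] = (-0.14527,+0.98045,-0.13269)
r₃ = r₁×r₂ = (+0.01683,+0.13655,+0.99049); SVD([r₁ r₂ r₃]) → R = UVᵀ:
  R  [+0.98925 -0.14527 +0.01683]
  R  [+0.14165 +0.98045 +0.13655]
  R  [-0.03633 -0.13269 +0.99049]
t = (+0.35813, -0.23636, +1.41717) m
tr R = 2.960195; θ = arccos((tr R − 1)/2) = 0.199846 rad = 11.450°
axis k = ((R−Rᵀ)₃₂, (R−Rᵀ)₁₃, (R−Rᵀ)₂₁) / (2 sinθ) = (-0.678126, +0.133895, +0.722646)
rvec = θ·k = (-0.135520, +0.026758, +0.144418)

rvec=(-0.1355, 0.0268, 0.1444) tvec=(0.3581, -0.2364, 1.4172)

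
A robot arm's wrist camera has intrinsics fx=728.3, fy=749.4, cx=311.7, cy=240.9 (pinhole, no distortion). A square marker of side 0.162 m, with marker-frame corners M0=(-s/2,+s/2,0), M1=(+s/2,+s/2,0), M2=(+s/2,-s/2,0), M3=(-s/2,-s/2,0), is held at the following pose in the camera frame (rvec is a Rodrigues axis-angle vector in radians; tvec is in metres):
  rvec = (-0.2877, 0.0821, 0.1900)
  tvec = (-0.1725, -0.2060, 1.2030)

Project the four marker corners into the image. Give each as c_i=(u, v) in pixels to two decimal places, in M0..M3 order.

Intrinsics K: fx=728.3, fy=749.4, cx=311.7, cy=240.9
Marker side s = 0.162 m; corners in marker frame (Z=0):
  M0 = (-0.0810, +0.0810, 0)
  M1 = (+0.0810, +0.0810, 0)
  M2 = (+0.0810, -0.0810, 0)
  M3 = (-0.0810, -0.0810, 0)
rvec = (-0.2877, 0.0821, 0.1900), |rvec| = θ = 0.35442 rad = 20.307°
Rodrigues: sinθ=0.34704, 1−cosθ=0.06215; R = I + sinθ·[k]× + (1−cosθ)·[k]×²:
    [+0.97880 -0.19773 +0.05335]
    [+0.17436 +0.94118 +0.28943]
    [-0.10744 -0.27400 +0.95571]
t = (-0.1725, -0.2060, 1.2030) m
M0: Pc = R·M0+t = (-0.26780, -0.14389, +1.18951); u = 728.3·(-0.26780)/1.18951 + 311.7 = 147.7345, v = 749.4·(-0.14389)/1.18951 + 240.9 = 150.2499
M1: Pc = R·M1+t = (-0.10923, -0.11564, +1.17210); u = 728.3·(-0.10923)/1.17210 + 311.7 = 243.8266, v = 749.4·(-0.11564)/1.17210 + 240.9 = 166.9634
M2: Pc = R·M2+t = (-0.07720, -0.26811, +1.21649); u = 728.3·(-0.07720)/1.21649 + 311.7 = 265.4809, v = 749.4·(-0.26811)/1.21649 + 240.9 = 75.7334
M3: Pc = R·M3+t = (-0.23577, -0.29636, +1.23390); u = 728.3·(-0.23577)/1.23390 + 311.7 = 172.5402, v = 749.4·(-0.29636)/1.23390 + 240.9 = 60.9080

c0=(147.73, 150.25) c1=(243.83, 166.96) c2=(265.48, 75.73) c3=(172.54, 60.91)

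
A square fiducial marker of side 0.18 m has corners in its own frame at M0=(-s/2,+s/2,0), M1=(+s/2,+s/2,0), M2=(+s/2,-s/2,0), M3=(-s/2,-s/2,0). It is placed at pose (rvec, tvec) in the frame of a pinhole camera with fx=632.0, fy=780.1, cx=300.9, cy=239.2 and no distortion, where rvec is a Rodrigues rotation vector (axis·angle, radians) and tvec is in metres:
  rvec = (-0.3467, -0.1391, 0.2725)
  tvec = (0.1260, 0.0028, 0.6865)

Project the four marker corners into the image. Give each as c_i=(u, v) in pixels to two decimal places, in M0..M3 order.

c0=(319.08, 309.65) c1=(482.44, 368.70) c2=(504.02, 182.47) c3=(355.76, 124.56)

Intrinsics K: fx=632.0, fy=780.1, cx=300.9, cy=239.2
Marker side s = 0.18 m; corners in marker frame (Z=0):
  M0 = (-0.0900, +0.0900, 0)
  M1 = (+0.0900, +0.0900, 0)
  M2 = (+0.0900, -0.0900, 0)
  M3 = (-0.0900, -0.0900, 0)
rvec = (-0.3467, -0.1391, 0.2725), |rvec| = θ = 0.46239 rad = 26.493°
Rodrigues: sinθ=0.44609, 1−cosθ=0.10501; R = I + sinθ·[k]× + (1−cosθ)·[k]×²:
    [+0.95403 -0.23921 -0.18060]
    [+0.28658 +0.90449 +0.31586]
    [+0.08779 -0.35309 +0.93146]
t = (0.1260, 0.0028, 0.6865) m
M0: Pc = R·M0+t = (+0.01861, +0.05841, +0.64682); u = 632.0·(+0.01861)/0.64682 + 300.9 = 319.0827, v = 780.1·(+0.05841)/0.64682 + 239.2 = 309.6481
M1: Pc = R·M1+t = (+0.19033, +0.11000, +0.66262); u = 632.0·(+0.19033)/0.66262 + 300.9 = 482.4375, v = 780.1·(+0.11000)/0.66262 + 239.2 = 368.6977
M2: Pc = R·M2+t = (+0.23339, -0.05281, +0.72618); u = 632.0·(+0.23339)/0.72618 + 300.9 = 504.0219, v = 780.1·(-0.05281)/0.72618 + 239.2 = 182.4665
M3: Pc = R·M3+t = (+0.06167, -0.10440, +0.71038); u = 632.0·(+0.06167)/0.71038 + 300.9 = 355.7626, v = 780.1·(-0.10440)/0.71038 + 239.2 = 124.5572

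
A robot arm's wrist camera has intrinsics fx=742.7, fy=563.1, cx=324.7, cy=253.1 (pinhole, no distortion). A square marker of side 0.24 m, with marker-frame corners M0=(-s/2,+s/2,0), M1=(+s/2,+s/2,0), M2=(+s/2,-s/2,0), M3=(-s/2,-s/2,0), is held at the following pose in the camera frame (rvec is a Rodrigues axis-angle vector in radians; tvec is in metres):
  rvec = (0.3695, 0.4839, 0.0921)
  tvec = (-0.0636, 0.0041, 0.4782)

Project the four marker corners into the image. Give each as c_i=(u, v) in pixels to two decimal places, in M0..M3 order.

Intrinsics K: fx=742.7, fy=563.1, cx=324.7, cy=253.1
Marker side s = 0.24 m; corners in marker frame (Z=0):
  M0 = (-0.1200, +0.1200, 0)
  M1 = (+0.1200, +0.1200, 0)
  M2 = (+0.1200, -0.1200, 0)
  M3 = (-0.1200, -0.1200, 0)
rvec = (0.3695, 0.4839, 0.0921), |rvec| = θ = 0.61577 rad = 35.281°
Rodrigues: sinθ=0.57759, 1−cosθ=0.18367; R = I + sinθ·[k]× + (1−cosθ)·[k]×²:
    [+0.88246 +0.00022 +0.47038]
    [+0.17300 +0.92976 -0.32500]
    [-0.43741 +0.36818 +0.82044]
t = (-0.0636, 0.0041, 0.4782) m
M0: Pc = R·M0+t = (-0.16947, +0.09491, +0.57487); u = 742.7·(-0.16947)/0.57487 + 324.7 = 105.7555, v = 563.1·(+0.09491)/0.57487 + 253.1 = 346.0674
M1: Pc = R·M1+t = (+0.04232, +0.13643, +0.46989); u = 742.7·(+0.04232)/0.46989 + 324.7 = 391.5938, v = 563.1·(+0.13643)/0.46989 + 253.1 = 416.5932
M2: Pc = R·M2+t = (+0.04227, -0.08671, +0.38153); u = 742.7·(+0.04227)/0.38153 + 324.7 = 406.9826, v = 563.1·(-0.08671)/0.38153 + 253.1 = 125.1236
M3: Pc = R·M3+t = (-0.16952, -0.12823, +0.48651); u = 742.7·(-0.16952)/0.48651 + 324.7 = 65.9082, v = 563.1·(-0.12823)/0.48651 + 253.1 = 104.6816

c0=(105.76, 346.07) c1=(391.59, 416.59) c2=(406.98, 125.12) c3=(65.91, 104.68)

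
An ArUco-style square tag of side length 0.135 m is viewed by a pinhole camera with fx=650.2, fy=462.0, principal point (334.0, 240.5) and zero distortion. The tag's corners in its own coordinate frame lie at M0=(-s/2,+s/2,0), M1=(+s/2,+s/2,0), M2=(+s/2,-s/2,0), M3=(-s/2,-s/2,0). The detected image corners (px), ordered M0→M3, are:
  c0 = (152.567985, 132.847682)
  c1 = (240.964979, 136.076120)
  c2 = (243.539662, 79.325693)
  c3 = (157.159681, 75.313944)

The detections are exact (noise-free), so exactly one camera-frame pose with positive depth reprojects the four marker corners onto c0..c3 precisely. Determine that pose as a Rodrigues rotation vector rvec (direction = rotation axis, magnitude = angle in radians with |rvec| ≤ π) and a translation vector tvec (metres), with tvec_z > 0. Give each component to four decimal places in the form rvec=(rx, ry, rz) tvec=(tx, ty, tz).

Intrinsics K: fx=650.2, fy=462.0, cx=334.0, cy=240.5
Marker side s = 0.135 m; corners in marker frame (Z=0):
  M0 = (-0.0675, +0.0675, 0)
  M1 = (+0.0675, +0.0675, 0)
  M2 = (+0.0675, -0.0675, 0)
  M3 = (-0.0675, -0.0675, 0)
Detected image corners:
  c0 = (152.567985, 132.847682) px
  c1 = (240.964979, 136.076120) px
  c2 = (243.539662, 79.325693) px
  c3 = (157.159681, 75.313944) px
Planar DLT: solve 8×8 A·h = b for H (H[2,2]=1):
  H  [+669.49301 -59.52065 +198.90877]
  H  [+38.71654 +405.63519 +105.58369]
  H  [+0.11208 -0.16637 +1.00000]
B = K⁻¹H; ‖b₁‖=0.978868, ‖b₂‖=0.978868; λ = 2/(‖b₁‖+‖b₂‖) = 1.021588, sign → tz>0 ⇒ λ=+1.021588
r₁ = λ·B[:,0] = (+0.99308,+0.02601,+0.11450); r₂ = λ·B[:,1] = (-0.00621,+0.98543,-0.16997)
r₃ = r₁×r₂ = (-0.11725,+0.16808,+0.97878); SVD([r₁ r₂ r₃]) → R = UVᵀ:
  R  [+0.99308 -0.00621 -0.11725]
  R  [+0.02601 +0.98543 +0.16808]
  R  [+0.11450 -0.16997 +0.97878]
t = (-0.21225, -0.29833, +1.02159) m
tr R = 2.957288; θ = arccos((tr R − 1)/2) = 0.207038 rad = 11.862°
axis k = ((R−Rᵀ)₃₂, (R−Rᵀ)₁₃, (R−Rᵀ)₂₁) / (2 sinθ) = (-0.822248, -0.563710, +0.078357)
rvec = θ·k = (-0.170237, -0.116709, +0.016223)

rvec=(-0.1702, -0.1167, 0.0162) tvec=(-0.2123, -0.2983, 1.0216)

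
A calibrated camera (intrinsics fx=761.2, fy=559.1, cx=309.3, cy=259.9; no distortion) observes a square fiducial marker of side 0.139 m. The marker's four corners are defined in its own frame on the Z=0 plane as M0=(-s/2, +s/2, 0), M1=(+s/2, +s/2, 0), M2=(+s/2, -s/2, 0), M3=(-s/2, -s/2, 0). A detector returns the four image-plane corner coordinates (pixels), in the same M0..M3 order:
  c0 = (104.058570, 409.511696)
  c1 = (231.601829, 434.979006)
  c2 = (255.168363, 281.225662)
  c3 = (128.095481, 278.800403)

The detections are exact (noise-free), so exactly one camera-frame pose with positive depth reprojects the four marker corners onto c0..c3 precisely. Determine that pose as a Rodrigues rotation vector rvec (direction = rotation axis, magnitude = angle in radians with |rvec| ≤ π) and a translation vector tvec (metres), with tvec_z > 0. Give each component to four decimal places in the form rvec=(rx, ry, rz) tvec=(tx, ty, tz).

Intrinsics K: fx=761.2, fy=559.1, cx=309.3, cy=259.9
Marker side s = 0.139 m; corners in marker frame (Z=0):
  M0 = (-0.0695, +0.0695, 0)
  M1 = (+0.0695, +0.0695, 0)
  M2 = (+0.0695, -0.0695, 0)
  M3 = (-0.0695, -0.0695, 0)
Detected image corners:
  c0 = (104.058570, 409.511696) px
  c1 = (231.601829, 434.979006) px
  c2 = (255.168363, 281.225662) px
  c3 = (128.095481, 278.800403) px
Planar DLT: solve 8×8 A·h = b for H (H[2,2]=1):
  H  [+710.61365 -214.51983 +174.87771]
  H  [-302.02127 +932.37620 +349.38914]
  H  [-1.14195 -0.24008 +1.00000]
B = K⁻¹H; ‖b₁‖=1.804796, ‖b₂‖=1.804796; λ = 2/(‖b₁‖+‖b₂‖) = 0.554079, sign → tz>0 ⇒ λ=+0.554079
r₁ = λ·B[:,0] = (+0.77436,-0.00518,-0.63273); r₂ = λ·B[:,1] = (-0.10210,+0.98584,-0.13302)
r₃ = r₁×r₂ = (+0.62446,+0.16761,+0.76286); SVD([r₁ r₂ r₃]) → R = UVᵀ:
  R  [+0.77436 -0.10210 +0.62446]
  R  [-0.00518 +0.98584 +0.16761]
  R  [-0.63273 -0.13302 +0.76286]
t = (-0.09785, +0.08869, +0.55408) m
tr R = 2.523057; θ = arccos((tr R − 1)/2) = 0.705128 rad = 40.401°
axis k = ((R−Rᵀ)₃₂, (R−Rᵀ)₁₃, (R−Rᵀ)₂₁) / (2 sinθ) = (-0.231922, +0.969857, +0.074765)
rvec = θ·k = (-0.163535, +0.683873, +0.052719)

rvec=(-0.1635, 0.6839, 0.0527) tvec=(-0.0978, 0.0887, 0.5541)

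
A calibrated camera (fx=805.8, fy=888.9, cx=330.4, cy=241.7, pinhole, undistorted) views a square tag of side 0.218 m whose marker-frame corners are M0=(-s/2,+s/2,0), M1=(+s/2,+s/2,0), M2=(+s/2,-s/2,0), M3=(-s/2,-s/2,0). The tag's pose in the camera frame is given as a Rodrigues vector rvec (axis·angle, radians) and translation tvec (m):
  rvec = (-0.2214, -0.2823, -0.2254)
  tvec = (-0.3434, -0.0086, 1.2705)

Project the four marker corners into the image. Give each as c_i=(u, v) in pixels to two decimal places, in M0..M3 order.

Intrinsics K: fx=805.8, fy=888.9, cx=330.4, cy=241.7
Marker side s = 0.218 m; corners in marker frame (Z=0):
  M0 = (-0.1090, +0.1090, 0)
  M1 = (+0.1090, +0.1090, 0)
  M2 = (+0.1090, -0.1090, 0)
  M3 = (-0.1090, -0.1090, 0)
rvec = (-0.2214, -0.2823, -0.2254), |rvec| = θ = 0.42369 rad = 24.276°
Rodrigues: sinθ=0.41113, 1−cosθ=0.08842; R = I + sinθ·[k]× + (1−cosθ)·[k]×²:
    [+0.93572 +0.24950 -0.24935]
    [-0.18793 +0.95083 +0.24618]
    [+0.29851 -0.18349 +0.93660]
t = (-0.3434, -0.0086, 1.2705) m
M0: Pc = R·M0+t = (-0.41820, +0.11552, +1.21796); u = 805.8·(-0.41820)/1.21796 + 330.4 = 53.7215, v = 888.9·(+0.11552)/1.21796 + 241.7 = 326.0131
M1: Pc = R·M1+t = (-0.21421, +0.07456, +1.28304); u = 805.8·(-0.21421)/1.28304 + 330.4 = 195.8669, v = 888.9·(+0.07456)/1.28304 + 241.7 = 293.3532
M2: Pc = R·M2+t = (-0.26860, -0.13272, +1.32304); u = 805.8·(-0.26860)/1.32304 + 330.4 = 166.8071, v = 888.9·(-0.13272)/1.32304 + 241.7 = 152.5271
M3: Pc = R·M3+t = (-0.47259, -0.09176, +1.25796); u = 805.8·(-0.47259)/1.25796 + 330.4 = 27.6785, v = 888.9·(-0.09176)/1.25796 + 241.7 = 176.8634

c0=(53.72, 326.01) c1=(195.87, 293.35) c2=(166.81, 152.53) c3=(27.68, 176.86)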